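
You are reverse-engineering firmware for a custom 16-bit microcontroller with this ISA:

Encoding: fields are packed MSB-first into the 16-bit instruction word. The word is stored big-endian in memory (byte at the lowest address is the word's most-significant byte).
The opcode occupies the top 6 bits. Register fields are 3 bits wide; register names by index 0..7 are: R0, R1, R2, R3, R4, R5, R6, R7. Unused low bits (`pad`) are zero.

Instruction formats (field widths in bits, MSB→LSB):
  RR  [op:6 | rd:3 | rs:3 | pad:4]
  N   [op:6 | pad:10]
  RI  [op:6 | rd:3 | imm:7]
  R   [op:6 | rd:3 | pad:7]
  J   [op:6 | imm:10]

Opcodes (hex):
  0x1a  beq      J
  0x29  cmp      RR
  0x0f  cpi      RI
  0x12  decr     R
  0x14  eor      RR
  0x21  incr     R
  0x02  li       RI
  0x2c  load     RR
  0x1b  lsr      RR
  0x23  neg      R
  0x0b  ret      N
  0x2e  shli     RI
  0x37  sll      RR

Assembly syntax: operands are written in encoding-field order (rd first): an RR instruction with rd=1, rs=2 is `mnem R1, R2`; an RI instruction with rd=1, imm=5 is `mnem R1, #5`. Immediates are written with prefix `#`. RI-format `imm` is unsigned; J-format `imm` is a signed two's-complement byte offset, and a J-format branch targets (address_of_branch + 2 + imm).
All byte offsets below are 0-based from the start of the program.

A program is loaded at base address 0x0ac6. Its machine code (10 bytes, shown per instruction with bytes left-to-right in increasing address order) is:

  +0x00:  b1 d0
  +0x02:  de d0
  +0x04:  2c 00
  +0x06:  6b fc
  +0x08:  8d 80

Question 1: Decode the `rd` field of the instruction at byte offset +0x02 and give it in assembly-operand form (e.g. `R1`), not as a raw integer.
+0x02: de d0 ⇒ word 0xded0 (big)
  top 6b → 0x37 → sll [RR]
  rd: (w>>7)&0x7=0x5 → R5
  rs: (w>>4)&0x7=0x5 → R5

R5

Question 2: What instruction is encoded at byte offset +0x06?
@+06  big-endian(6b fc) = 0x6bfc
  opcode bits[15:10]=0x1a: beq/J
  imm@[9:0]=0x3fc (s10→-4) ⇒ #-4

beq #-4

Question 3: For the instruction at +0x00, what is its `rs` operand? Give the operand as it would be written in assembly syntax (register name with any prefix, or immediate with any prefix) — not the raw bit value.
R5

off 0x00: read b1 d0 as big → 0xb1d0
  opcode bits[15:10]=0x2c: load/RR
  [9:7] rd=3 = R3
  [6:4] rs=5 = R5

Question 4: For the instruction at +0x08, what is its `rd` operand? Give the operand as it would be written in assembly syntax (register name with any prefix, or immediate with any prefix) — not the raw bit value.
R3

@+08  big-endian(8d 80) = 0x8d80
  opcode bits[15:10]=0x23: neg/R
  rd@[9:7]=0x3 ⇒ R3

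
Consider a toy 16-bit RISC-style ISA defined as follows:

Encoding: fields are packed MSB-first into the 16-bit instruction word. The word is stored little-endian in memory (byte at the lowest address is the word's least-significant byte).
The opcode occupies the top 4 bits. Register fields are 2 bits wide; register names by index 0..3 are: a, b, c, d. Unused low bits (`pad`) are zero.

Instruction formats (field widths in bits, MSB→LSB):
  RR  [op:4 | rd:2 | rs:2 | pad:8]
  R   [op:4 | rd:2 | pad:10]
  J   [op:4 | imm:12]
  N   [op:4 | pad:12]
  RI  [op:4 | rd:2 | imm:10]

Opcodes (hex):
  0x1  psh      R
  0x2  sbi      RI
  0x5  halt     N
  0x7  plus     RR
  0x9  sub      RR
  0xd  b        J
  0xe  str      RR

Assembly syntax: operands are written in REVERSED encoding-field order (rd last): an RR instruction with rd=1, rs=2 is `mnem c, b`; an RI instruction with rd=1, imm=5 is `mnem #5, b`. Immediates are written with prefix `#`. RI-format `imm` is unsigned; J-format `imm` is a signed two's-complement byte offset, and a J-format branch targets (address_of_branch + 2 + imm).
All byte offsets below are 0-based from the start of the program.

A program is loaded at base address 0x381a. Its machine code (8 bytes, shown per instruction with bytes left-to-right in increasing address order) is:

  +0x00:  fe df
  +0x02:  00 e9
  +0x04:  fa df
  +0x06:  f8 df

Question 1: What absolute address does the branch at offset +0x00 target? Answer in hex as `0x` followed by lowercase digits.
@+00  little-endian(fe df) = 0xdffe
  top 4b → 0xd → b [J]
  imm: (w>>0)&0xfff=0xffe (s12→-2) → #-2
  target = base 0x381a + off 0x00 + 2 + imm -2 = 0x381a

0x381a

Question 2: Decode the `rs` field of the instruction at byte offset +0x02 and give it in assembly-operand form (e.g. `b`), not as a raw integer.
b

[02] 00 e9 → 0xe900
  opcode bits[15:12]=0xe: str/RR
  [11:10] rd=2 = c
  [9:8] rs=1 = b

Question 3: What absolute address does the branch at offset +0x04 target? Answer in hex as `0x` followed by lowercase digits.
0x381a

+0x04: fa df ⇒ word 0xdffa (little)
  opcode bits[15:12]=0xd: b/J
  imm@[11:0]=0xffa (s12→-6) ⇒ #-6
  target = base 0x381a + off 0x04 + 2 + imm -6 = 0x381a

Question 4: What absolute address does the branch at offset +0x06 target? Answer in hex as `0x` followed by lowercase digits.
[06] f8 df → 0xdff8
  op=0xdff8>>12=0xd ⇒ b (J)
  imm: (w>>0)&0xfff=0xff8 (s12→-8) → #-8
  target = base 0x381a + off 0x06 + 2 + imm -8 = 0x381a

0x381a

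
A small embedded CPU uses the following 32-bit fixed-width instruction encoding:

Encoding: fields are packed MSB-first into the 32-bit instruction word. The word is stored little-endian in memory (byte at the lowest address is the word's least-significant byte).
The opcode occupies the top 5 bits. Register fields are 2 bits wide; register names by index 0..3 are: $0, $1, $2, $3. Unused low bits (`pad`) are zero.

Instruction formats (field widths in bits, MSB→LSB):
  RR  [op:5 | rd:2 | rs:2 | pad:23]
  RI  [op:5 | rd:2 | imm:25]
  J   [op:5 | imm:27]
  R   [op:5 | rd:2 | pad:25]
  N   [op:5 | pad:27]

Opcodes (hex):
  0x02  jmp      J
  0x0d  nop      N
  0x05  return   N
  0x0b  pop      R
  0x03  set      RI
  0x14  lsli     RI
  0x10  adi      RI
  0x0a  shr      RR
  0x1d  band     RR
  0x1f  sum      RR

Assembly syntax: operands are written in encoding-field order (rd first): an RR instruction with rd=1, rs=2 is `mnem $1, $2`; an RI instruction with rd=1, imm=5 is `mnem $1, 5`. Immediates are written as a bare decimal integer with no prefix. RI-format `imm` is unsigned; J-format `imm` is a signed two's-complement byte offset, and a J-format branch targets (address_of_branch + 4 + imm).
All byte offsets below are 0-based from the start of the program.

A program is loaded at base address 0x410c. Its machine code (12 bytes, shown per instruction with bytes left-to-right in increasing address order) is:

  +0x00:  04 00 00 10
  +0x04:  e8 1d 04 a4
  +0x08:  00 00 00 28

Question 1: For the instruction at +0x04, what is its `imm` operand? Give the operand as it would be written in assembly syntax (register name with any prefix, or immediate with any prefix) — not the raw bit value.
269800

[04] e8 1d 04 a4 → 0xa4041de8
  opcode bits[31:27]=0x14: lsli/RI
  [26:25] rd=2 = $2
  [24:0] imm=269800 = 269800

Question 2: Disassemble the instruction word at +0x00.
[00] 04 00 00 10 → 0x10000004
  op=0x10000004>>27=0x2 ⇒ jmp (J)
  imm@[26:0]=0x4 ⇒ 4

jmp 4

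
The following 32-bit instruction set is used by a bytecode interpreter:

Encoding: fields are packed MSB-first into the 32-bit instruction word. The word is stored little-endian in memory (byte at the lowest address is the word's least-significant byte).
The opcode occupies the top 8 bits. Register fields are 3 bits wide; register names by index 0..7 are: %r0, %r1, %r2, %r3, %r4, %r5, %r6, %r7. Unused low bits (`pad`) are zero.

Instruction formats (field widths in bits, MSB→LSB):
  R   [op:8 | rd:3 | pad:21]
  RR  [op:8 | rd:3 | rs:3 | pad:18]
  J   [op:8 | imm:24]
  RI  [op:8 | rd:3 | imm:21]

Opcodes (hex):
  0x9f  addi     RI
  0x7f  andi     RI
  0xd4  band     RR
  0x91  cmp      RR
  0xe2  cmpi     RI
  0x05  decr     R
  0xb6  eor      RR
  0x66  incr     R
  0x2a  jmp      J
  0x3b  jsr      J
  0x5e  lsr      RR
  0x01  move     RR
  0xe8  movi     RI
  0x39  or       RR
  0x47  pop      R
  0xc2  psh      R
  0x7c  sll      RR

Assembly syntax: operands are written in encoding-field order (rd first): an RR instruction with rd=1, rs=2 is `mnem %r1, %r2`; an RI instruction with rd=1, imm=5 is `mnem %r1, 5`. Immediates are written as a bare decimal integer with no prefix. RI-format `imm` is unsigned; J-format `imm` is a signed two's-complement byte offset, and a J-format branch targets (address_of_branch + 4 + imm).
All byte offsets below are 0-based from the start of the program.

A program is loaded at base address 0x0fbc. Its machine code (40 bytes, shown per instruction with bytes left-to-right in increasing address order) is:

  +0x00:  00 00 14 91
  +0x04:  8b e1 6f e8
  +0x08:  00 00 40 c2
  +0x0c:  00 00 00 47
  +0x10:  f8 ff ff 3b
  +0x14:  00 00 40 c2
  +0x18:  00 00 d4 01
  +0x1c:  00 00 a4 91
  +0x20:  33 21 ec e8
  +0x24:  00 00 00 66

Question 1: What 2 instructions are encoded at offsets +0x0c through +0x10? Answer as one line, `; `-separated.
off 0x0c: read 00 00 00 47 as little → 0x47000000
  op=0x47000000>>24=0x47 ⇒ pop (R)
  rd@[23:21]=0x0 ⇒ %r0
off 0x10: read f8 ff ff 3b as little → 0x3bfffff8
  op=0x3bfffff8>>24=0x3b ⇒ jsr (J)
  imm@[23:0]=0xfffff8 (s24→-8) ⇒ -8

pop %r0; jsr -8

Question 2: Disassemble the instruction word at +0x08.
@+08  little-endian(00 00 40 c2) = 0xc2400000
  opcode bits[31:24]=0xc2: psh/R
  [23:21] rd=2 = %r2

psh %r2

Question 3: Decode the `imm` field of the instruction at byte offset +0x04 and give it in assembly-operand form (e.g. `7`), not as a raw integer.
1040779

+0x04: 8b e1 6f e8 ⇒ word 0xe86fe18b (little)
  opcode bits[31:24]=0xe8: movi/RI
  rd: (w>>21)&0x7=0x3 → %r3
  imm: (w>>0)&0x1fffff=0xfe18b → 1040779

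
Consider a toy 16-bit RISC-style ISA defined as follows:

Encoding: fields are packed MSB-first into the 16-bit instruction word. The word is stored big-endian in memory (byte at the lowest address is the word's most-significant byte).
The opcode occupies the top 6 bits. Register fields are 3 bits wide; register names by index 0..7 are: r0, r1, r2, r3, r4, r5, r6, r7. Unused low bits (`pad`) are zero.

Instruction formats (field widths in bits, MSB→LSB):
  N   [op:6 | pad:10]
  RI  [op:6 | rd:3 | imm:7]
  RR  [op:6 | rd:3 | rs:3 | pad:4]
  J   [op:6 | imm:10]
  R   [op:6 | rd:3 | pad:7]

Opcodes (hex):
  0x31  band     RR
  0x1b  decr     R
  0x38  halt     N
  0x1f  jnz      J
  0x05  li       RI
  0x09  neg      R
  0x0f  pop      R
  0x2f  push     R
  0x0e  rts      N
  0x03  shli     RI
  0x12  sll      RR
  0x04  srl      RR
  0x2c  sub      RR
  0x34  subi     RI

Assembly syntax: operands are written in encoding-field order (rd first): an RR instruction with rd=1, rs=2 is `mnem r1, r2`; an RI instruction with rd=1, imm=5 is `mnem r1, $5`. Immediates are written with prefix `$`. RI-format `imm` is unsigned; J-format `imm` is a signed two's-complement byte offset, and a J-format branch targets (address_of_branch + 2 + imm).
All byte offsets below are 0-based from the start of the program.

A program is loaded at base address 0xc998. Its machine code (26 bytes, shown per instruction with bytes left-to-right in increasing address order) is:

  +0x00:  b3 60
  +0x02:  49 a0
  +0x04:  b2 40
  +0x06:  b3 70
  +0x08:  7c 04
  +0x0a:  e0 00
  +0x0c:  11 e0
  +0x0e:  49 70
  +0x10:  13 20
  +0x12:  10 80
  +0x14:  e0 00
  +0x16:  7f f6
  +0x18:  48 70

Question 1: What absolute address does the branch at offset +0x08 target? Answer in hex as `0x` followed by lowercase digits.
0xc9a6

+0x08: 7c 04 ⇒ word 0x7c04 (big)
  op=0x7c04>>10=0x1f ⇒ jnz (J)
  [9:0] imm=4 = $4
  target = base 0xc998 + off 0x08 + 2 + imm 4 = 0xc9a6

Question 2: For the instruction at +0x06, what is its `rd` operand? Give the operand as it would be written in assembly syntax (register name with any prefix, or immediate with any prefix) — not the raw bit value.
r6

off 0x06: read b3 70 as big → 0xb370
  op=0xb370>>10=0x2c ⇒ sub (RR)
  rd: (w>>7)&0x7=0x6 → r6
  rs: (w>>4)&0x7=0x7 → r7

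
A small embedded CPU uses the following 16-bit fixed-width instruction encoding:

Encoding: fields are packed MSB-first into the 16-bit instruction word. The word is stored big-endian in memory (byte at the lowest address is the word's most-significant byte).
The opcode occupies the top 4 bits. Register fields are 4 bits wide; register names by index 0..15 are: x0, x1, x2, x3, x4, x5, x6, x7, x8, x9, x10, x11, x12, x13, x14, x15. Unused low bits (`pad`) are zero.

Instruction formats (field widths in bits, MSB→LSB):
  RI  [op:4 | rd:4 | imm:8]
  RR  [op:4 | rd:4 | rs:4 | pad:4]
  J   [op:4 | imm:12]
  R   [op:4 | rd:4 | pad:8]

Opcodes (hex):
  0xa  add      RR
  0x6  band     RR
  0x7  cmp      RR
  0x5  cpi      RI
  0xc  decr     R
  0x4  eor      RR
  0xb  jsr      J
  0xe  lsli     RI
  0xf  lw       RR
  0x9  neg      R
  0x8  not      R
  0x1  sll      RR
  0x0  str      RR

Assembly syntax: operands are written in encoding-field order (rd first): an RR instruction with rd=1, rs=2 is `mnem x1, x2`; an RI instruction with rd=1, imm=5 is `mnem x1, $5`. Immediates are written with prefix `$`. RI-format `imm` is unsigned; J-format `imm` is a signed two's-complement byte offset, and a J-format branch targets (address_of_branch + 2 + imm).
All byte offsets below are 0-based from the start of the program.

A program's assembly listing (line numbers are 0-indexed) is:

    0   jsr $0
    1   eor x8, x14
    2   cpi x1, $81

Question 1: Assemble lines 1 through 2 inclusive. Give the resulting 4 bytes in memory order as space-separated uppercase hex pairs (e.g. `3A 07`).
48 E0 51 51

line 1 (eor): pack op=0x4:4|rd=8:4|rs=14:4|pad=0:4 = 0x48e0; big→ 48 e0
line 2 (cpi): pack op=0x5:4|rd=1:4|imm=81:8 = 0x5151; big→ 51 51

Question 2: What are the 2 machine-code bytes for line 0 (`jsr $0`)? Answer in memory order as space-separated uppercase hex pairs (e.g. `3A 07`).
0. jsr fields op=0xb:4|imm=0:12 → word b000h → b0 00

B0 00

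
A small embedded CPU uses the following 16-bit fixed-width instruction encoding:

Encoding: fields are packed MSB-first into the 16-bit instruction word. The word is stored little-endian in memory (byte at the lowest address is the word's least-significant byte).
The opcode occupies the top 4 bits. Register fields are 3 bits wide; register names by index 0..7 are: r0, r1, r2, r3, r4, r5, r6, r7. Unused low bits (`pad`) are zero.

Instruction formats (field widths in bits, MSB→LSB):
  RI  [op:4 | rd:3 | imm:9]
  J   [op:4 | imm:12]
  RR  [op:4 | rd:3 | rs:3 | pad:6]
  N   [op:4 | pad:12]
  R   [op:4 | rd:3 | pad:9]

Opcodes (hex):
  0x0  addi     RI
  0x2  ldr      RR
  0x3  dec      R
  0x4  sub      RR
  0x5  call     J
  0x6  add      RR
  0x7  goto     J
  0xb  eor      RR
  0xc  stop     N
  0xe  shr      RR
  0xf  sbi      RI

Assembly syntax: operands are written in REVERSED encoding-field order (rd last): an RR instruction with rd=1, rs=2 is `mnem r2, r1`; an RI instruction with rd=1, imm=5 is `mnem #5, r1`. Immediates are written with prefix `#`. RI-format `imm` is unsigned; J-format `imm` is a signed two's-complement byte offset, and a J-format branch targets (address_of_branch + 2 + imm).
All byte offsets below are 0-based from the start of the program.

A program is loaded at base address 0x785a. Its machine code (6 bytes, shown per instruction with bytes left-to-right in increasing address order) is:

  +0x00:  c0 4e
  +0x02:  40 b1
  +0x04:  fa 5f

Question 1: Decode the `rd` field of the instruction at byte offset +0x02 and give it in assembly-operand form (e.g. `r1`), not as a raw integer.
r0

+0x02: 40 b1 ⇒ word 0xb140 (little)
  op=0xb140>>12=0xb ⇒ eor (RR)
  [11:9] rd=0 = r0
  [8:6] rs=5 = r5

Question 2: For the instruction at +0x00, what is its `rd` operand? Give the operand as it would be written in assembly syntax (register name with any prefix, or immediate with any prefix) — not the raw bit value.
+0x00: c0 4e ⇒ word 0x4ec0 (little)
  top 4b → 0x4 → sub [RR]
  rd: (w>>9)&0x7=0x7 → r7
  rs: (w>>6)&0x7=0x3 → r3

r7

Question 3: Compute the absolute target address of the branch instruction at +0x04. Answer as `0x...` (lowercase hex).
0x785a

@+04  little-endian(fa 5f) = 0x5ffa
  top 4b → 0x5 → call [J]
  [11:0] imm=4090 (s12→-6) = #-6
  target = base 0x785a + off 0x04 + 2 + imm -6 = 0x785a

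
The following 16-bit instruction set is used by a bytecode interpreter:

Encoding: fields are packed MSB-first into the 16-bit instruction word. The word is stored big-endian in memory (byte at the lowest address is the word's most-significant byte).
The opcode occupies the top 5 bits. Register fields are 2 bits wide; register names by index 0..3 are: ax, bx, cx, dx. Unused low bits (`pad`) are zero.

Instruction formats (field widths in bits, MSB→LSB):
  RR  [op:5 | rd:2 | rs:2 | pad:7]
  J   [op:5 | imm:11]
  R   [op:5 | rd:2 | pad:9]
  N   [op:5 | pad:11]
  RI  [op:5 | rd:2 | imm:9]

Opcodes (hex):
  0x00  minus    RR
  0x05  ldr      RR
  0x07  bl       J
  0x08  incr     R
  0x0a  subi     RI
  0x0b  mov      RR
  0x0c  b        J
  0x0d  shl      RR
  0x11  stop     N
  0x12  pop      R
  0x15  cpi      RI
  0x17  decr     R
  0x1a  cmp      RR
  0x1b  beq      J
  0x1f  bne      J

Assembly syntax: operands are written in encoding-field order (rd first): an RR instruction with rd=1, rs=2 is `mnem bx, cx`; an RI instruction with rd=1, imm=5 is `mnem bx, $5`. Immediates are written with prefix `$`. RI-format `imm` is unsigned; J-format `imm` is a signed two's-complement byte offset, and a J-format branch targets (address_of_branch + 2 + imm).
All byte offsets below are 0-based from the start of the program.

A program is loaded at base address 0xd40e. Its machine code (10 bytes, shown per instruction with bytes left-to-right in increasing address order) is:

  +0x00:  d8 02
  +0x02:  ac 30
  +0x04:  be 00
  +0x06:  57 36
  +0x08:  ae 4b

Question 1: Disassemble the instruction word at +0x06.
subi dx, $310

[06] 57 36 → 0x5736
  top 5b → 0xa → subi [RI]
  [10:9] rd=3 = dx
  [8:0] imm=310 = $310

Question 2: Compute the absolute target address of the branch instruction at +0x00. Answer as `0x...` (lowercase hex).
@+00  big-endian(d8 02) = 0xd802
  op=0xd802>>11=0x1b ⇒ beq (J)
  imm@[10:0]=0x2 ⇒ $2
  target = base 0xd40e + off 0x00 + 2 + imm 2 = 0xd412

0xd412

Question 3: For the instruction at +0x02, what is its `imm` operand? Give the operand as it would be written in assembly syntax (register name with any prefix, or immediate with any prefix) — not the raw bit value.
$48

off 0x02: read ac 30 as big → 0xac30
  top 5b → 0x15 → cpi [RI]
  rd: (w>>9)&0x3=0x2 → cx
  imm: (w>>0)&0x1ff=0x30 → $48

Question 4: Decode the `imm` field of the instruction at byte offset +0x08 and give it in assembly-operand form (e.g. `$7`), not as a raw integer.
$75

@+08  big-endian(ae 4b) = 0xae4b
  top 5b → 0x15 → cpi [RI]
  [10:9] rd=3 = dx
  [8:0] imm=75 = $75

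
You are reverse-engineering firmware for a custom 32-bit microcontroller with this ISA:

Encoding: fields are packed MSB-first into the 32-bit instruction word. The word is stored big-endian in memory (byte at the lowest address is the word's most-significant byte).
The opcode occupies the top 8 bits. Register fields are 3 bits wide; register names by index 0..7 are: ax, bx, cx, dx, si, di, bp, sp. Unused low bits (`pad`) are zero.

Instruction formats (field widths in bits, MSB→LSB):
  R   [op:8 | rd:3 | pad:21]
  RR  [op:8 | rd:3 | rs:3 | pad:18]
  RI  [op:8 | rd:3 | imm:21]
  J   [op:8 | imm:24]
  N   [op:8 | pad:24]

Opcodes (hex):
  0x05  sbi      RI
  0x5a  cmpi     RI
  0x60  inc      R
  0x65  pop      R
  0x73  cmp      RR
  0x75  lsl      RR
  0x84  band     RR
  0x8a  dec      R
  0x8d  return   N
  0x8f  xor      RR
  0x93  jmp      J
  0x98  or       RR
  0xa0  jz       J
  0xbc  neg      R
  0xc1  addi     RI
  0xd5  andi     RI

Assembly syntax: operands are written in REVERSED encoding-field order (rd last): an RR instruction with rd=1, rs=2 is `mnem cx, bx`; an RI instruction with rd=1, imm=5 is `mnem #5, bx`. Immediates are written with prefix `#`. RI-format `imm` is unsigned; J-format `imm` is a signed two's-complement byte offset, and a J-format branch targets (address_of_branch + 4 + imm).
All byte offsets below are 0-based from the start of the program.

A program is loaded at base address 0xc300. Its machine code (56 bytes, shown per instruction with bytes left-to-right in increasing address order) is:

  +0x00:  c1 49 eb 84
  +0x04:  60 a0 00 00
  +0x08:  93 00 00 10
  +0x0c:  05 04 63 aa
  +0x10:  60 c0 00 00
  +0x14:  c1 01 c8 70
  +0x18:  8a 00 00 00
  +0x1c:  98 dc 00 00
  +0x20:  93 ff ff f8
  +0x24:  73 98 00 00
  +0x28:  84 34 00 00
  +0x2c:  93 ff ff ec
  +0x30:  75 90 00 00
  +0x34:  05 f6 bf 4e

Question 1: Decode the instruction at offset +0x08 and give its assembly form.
@+08  big-endian(93 00 00 10) = 0x93000010
  op=0x93000010>>24=0x93 ⇒ jmp (J)
  imm: (w>>0)&0xffffff=0x10 → #16

jmp #16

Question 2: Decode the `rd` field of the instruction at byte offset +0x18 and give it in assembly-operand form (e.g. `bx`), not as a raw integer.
ax

+0x18: 8a 00 00 00 ⇒ word 0x8a000000 (big)
  op=0x8a000000>>24=0x8a ⇒ dec (R)
  [23:21] rd=0 = ax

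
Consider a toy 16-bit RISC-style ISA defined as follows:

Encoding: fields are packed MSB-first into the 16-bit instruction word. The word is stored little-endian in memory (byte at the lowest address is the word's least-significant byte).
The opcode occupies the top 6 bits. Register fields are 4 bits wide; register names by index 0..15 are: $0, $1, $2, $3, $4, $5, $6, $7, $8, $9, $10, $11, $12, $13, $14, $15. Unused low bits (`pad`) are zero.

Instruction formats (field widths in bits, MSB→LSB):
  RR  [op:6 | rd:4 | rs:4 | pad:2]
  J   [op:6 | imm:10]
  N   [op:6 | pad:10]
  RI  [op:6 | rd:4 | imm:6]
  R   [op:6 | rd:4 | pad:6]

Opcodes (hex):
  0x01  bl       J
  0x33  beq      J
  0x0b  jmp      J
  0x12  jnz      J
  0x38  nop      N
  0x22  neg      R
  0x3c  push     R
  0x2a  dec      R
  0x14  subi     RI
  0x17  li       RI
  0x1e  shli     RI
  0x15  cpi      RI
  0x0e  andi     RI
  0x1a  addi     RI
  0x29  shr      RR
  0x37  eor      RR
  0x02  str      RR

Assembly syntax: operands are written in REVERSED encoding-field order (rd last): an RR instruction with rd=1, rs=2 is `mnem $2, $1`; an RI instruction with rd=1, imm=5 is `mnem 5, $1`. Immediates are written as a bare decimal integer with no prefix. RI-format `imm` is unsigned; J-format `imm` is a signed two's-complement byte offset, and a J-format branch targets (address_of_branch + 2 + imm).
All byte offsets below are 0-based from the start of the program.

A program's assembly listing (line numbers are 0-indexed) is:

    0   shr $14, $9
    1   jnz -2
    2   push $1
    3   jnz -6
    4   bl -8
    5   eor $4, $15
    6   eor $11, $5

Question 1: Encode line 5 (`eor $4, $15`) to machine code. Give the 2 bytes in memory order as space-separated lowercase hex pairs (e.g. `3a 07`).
line 5 (eor): pack op=0x37:6|rd=15:4|rs=4:4|pad=0:2 = 0xdfd0; little→ d0 df

d0 df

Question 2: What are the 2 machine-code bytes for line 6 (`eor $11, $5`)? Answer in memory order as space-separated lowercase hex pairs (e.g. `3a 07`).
line 6 (eor): pack op=0x37:6|rd=5:4|rs=11:4|pad=0:2 = 0xdd6c; little→ 6c dd

6c dd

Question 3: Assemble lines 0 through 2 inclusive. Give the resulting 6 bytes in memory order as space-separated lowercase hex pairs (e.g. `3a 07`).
L0: shr op=0x29:6|rd=9:4|rs=14:4|pad=0:2 ⇒ 0xa678 ⇒ little 78 a6
L1: jnz op=0x12:6|imm=-2:10 ⇒ 0x4bfe ⇒ little fe 4b
L2: push op=0x3c:6|rd=1:4|pad=0:6 ⇒ 0xf040 ⇒ little 40 f0

78 a6 fe 4b 40 f0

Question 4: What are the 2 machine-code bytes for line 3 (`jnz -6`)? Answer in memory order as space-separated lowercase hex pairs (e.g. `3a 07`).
fa 4b

L3: jnz op=0x12:6|imm=-6:10 ⇒ 0x4bfa ⇒ little fa 4b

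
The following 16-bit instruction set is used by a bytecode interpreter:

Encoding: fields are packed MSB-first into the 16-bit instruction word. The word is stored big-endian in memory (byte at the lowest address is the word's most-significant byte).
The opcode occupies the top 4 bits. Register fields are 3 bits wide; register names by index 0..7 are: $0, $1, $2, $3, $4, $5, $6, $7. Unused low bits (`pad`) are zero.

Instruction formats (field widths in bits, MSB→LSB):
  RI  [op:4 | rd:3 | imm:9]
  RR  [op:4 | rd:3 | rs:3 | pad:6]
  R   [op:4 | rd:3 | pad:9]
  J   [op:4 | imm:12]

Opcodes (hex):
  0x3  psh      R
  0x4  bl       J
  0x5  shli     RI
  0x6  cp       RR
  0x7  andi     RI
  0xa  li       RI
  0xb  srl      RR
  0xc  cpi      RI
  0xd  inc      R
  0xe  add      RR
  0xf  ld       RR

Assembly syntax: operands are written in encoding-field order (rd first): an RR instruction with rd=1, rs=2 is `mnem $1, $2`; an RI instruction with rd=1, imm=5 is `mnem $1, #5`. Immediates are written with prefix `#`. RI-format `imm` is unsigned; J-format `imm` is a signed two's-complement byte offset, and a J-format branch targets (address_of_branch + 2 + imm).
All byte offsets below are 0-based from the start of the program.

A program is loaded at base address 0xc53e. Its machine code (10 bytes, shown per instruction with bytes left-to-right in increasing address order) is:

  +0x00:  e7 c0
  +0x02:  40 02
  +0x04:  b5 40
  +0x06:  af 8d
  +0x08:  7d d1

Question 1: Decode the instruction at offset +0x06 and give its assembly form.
+0x06: af 8d ⇒ word 0xaf8d (big)
  op=0xaf8d>>12=0xa ⇒ li (RI)
  [11:9] rd=7 = $7
  [8:0] imm=397 = #397

li $7, #397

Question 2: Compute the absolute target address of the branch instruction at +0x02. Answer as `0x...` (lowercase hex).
0xc544

@+02  big-endian(40 02) = 0x4002
  op=0x4002>>12=0x4 ⇒ bl (J)
  [11:0] imm=2 = #2
  target = base 0xc53e + off 0x02 + 2 + imm 2 = 0xc544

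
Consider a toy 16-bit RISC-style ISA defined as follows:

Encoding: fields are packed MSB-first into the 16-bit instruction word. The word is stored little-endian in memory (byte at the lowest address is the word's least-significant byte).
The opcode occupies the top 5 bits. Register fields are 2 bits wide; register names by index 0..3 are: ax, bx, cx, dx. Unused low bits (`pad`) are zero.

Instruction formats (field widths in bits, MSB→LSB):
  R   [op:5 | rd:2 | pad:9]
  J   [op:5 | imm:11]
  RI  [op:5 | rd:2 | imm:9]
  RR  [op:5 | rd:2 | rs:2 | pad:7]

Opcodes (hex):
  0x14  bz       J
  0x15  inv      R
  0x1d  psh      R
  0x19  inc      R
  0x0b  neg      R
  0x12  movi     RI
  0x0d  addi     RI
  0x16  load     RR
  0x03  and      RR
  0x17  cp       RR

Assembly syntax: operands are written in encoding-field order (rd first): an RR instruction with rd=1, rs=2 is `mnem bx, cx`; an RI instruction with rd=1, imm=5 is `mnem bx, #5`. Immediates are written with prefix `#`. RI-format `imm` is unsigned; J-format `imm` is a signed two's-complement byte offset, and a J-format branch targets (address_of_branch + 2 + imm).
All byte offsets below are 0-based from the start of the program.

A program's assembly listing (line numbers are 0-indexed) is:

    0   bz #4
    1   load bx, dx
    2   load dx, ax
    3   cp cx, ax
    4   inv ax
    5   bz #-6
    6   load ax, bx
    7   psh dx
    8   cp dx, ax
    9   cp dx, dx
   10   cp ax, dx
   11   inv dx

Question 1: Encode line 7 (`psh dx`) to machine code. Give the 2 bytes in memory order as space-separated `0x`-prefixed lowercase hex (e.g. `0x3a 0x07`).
0x00 0xee

line 7 (psh): pack op=0x1d:5|rd=3:2|pad=0:9 = 0xee00; little→ 00 ee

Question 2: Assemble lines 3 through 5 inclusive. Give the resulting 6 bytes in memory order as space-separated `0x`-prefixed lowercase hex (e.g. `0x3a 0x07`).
0x00 0xbc 0x00 0xa8 0xfa 0xa7

L3: cp op=0x17:5|rd=2:2|rs=0:2|pad=0:7 ⇒ 0xbc00 ⇒ little 00 bc
L4: inv op=0x15:5|rd=0:2|pad=0:9 ⇒ 0xa800 ⇒ little 00 a8
L5: bz op=0x14:5|imm=-6:11 ⇒ 0xa7fa ⇒ little fa a7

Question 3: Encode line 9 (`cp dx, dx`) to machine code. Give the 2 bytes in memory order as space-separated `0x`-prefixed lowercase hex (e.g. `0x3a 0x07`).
0x80 0xbf

line 9 (cp): pack op=0x17:5|rd=3:2|rs=3:2|pad=0:7 = 0xbf80; little→ 80 bf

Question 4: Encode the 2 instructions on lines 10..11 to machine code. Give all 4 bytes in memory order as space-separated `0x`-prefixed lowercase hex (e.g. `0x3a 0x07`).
0x80 0xb9 0x00 0xae

L10: cp op=0x17:5|rd=0:2|rs=3:2|pad=0:7 ⇒ 0xb980 ⇒ little 80 b9
L11: inv op=0x15:5|rd=3:2|pad=0:9 ⇒ 0xae00 ⇒ little 00 ae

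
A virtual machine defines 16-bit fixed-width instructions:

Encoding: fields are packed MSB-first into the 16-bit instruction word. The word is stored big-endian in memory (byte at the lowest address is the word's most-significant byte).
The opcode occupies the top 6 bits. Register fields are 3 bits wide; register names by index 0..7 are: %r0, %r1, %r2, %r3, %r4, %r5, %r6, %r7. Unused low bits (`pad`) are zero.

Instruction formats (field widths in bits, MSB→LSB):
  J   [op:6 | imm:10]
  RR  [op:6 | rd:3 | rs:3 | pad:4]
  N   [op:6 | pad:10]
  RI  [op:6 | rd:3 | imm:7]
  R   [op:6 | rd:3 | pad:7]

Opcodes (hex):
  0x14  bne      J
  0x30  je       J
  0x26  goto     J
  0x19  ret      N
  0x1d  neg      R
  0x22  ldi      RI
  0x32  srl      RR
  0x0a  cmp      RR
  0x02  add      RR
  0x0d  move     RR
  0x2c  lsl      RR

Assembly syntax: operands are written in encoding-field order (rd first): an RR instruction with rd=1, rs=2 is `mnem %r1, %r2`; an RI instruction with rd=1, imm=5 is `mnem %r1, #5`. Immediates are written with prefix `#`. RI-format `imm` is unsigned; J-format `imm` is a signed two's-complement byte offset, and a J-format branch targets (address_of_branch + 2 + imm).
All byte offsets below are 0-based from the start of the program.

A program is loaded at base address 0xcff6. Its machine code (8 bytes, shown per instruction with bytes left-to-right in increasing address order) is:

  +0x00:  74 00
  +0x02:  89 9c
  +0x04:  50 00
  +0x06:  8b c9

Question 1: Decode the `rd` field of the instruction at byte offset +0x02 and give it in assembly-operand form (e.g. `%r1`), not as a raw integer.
[02] 89 9c → 0x899c
  opcode bits[15:10]=0x22: ldi/RI
  rd@[9:7]=0x3 ⇒ %r3
  imm@[6:0]=0x1c ⇒ #28

%r3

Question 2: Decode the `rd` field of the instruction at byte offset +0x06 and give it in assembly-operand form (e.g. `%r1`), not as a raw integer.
%r7

[06] 8b c9 → 0x8bc9
  opcode bits[15:10]=0x22: ldi/RI
  rd@[9:7]=0x7 ⇒ %r7
  imm@[6:0]=0x49 ⇒ #73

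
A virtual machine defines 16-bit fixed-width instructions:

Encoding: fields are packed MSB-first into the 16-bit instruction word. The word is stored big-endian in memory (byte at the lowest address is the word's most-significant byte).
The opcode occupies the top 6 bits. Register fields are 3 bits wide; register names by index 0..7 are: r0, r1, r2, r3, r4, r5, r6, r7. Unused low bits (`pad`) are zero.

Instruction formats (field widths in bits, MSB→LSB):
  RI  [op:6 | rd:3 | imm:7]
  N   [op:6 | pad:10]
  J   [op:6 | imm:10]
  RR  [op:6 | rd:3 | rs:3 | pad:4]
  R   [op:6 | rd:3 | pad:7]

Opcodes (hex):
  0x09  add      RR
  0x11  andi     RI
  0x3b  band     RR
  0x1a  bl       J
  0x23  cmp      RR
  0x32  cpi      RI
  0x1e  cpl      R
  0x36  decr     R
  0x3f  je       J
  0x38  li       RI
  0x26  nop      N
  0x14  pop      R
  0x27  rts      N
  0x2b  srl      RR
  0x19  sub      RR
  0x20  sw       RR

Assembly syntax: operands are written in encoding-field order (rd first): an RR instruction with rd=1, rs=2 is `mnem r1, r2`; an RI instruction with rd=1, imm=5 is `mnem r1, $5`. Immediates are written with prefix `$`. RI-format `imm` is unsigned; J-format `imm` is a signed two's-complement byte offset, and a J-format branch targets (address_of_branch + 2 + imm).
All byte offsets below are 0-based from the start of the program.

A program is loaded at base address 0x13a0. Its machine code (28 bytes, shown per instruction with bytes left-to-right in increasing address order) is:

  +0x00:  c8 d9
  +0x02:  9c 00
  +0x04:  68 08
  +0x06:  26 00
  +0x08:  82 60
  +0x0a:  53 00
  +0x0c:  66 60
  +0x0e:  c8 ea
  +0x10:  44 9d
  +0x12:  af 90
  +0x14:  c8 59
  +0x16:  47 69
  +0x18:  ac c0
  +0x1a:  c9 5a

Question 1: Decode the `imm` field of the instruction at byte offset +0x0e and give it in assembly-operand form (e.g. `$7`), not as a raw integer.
$106

@+0e  big-endian(c8 ea) = 0xc8ea
  opcode bits[15:10]=0x32: cpi/RI
  rd: (w>>7)&0x7=0x1 → r1
  imm: (w>>0)&0x7f=0x6a → $106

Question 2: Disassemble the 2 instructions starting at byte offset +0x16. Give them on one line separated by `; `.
@+16  big-endian(47 69) = 0x4769
  opcode bits[15:10]=0x11: andi/RI
  rd: (w>>7)&0x7=0x6 → r6
  imm: (w>>0)&0x7f=0x69 → $105
@+18  big-endian(ac c0) = 0xacc0
  opcode bits[15:10]=0x2b: srl/RR
  rd: (w>>7)&0x7=0x1 → r1
  rs: (w>>4)&0x7=0x4 → r4

andi r6, $105; srl r1, r4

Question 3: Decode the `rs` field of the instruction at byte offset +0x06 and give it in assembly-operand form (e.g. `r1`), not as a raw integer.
off 0x06: read 26 00 as big → 0x2600
  top 6b → 0x9 → add [RR]
  [9:7] rd=4 = r4
  [6:4] rs=0 = r0

r0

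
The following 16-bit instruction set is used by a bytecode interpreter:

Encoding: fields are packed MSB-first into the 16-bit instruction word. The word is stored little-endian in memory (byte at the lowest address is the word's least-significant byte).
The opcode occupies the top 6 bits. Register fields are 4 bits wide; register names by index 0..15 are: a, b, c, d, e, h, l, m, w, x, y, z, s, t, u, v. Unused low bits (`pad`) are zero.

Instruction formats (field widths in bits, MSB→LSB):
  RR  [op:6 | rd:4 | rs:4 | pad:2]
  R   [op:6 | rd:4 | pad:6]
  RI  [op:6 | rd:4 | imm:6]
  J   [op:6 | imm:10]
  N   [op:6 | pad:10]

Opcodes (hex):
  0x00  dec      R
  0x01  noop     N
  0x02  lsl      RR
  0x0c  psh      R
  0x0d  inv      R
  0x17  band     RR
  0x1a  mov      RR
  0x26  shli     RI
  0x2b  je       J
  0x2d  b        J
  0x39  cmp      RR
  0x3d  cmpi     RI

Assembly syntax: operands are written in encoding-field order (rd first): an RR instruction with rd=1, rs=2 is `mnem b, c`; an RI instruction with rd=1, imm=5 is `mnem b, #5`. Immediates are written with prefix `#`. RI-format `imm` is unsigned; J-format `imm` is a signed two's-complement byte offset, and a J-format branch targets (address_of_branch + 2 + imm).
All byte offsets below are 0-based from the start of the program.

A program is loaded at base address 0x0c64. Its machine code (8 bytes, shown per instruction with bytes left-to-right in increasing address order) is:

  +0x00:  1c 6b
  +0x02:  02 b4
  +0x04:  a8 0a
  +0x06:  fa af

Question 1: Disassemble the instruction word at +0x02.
+0x02: 02 b4 ⇒ word 0xb402 (little)
  top 6b → 0x2d → b [J]
  imm: (w>>0)&0x3ff=0x2 → #2

b #2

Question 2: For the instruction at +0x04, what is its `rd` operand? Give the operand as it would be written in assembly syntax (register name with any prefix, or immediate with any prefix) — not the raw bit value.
[04] a8 0a → 0x0aa8
  opcode bits[15:10]=0x2: lsl/RR
  [9:6] rd=10 = y
  [5:2] rs=10 = y

y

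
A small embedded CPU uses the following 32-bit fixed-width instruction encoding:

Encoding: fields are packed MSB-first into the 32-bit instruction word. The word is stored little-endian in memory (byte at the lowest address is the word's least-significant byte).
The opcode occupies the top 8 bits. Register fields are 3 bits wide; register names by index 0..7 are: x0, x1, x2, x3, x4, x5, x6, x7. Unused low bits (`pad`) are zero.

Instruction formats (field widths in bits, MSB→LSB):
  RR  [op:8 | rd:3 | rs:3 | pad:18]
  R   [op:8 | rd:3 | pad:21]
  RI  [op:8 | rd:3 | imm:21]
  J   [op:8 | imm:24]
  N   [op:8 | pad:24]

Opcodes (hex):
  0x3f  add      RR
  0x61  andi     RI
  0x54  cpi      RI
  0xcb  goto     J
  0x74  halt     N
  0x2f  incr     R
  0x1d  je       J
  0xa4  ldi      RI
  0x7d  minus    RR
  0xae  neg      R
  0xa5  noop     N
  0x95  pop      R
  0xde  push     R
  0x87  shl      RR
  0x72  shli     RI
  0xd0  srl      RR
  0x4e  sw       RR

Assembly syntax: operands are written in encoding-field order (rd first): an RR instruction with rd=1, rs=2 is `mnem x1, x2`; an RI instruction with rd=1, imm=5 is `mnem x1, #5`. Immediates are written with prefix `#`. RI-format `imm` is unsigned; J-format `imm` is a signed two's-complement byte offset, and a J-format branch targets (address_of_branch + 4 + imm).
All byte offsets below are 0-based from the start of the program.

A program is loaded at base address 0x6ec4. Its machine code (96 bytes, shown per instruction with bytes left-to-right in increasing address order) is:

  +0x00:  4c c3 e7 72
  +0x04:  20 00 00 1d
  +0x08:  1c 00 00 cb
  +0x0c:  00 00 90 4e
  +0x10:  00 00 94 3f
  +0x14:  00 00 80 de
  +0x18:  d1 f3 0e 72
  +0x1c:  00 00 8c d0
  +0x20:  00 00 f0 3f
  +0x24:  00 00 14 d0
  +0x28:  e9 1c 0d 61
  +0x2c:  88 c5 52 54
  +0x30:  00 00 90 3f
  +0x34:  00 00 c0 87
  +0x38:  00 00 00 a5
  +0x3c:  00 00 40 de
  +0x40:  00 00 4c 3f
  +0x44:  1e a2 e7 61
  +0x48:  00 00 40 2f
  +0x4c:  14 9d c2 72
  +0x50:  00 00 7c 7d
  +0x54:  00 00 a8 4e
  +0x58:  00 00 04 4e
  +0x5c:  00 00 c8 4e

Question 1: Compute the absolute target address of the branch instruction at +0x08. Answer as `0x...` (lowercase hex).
0x6eec

@+08  little-endian(1c 00 00 cb) = 0xcb00001c
  op=0xcb00001c>>24=0xcb ⇒ goto (J)
  imm: (w>>0)&0xffffff=0x1c → #28
  target = base 0x6ec4 + off 0x08 + 4 + imm 28 = 0x6eec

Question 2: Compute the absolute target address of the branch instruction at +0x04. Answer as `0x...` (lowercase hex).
+0x04: 20 00 00 1d ⇒ word 0x1d000020 (little)
  opcode bits[31:24]=0x1d: je/J
  imm@[23:0]=0x20 ⇒ #32
  target = base 0x6ec4 + off 0x04 + 4 + imm 32 = 0x6eec

0x6eec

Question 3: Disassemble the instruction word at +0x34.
[34] 00 00 c0 87 → 0x87c00000
  op=0x87c00000>>24=0x87 ⇒ shl (RR)
  rd@[23:21]=0x6 ⇒ x6
  rs@[20:18]=0x0 ⇒ x0

shl x6, x0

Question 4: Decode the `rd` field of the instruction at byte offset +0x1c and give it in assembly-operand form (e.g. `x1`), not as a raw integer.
@+1c  little-endian(00 00 8c d0) = 0xd08c0000
  top 8b → 0xd0 → srl [RR]
  rd@[23:21]=0x4 ⇒ x4
  rs@[20:18]=0x3 ⇒ x3

x4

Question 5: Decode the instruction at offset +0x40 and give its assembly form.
[40] 00 00 4c 3f → 0x3f4c0000
  opcode bits[31:24]=0x3f: add/RR
  rd@[23:21]=0x2 ⇒ x2
  rs@[20:18]=0x3 ⇒ x3

add x2, x3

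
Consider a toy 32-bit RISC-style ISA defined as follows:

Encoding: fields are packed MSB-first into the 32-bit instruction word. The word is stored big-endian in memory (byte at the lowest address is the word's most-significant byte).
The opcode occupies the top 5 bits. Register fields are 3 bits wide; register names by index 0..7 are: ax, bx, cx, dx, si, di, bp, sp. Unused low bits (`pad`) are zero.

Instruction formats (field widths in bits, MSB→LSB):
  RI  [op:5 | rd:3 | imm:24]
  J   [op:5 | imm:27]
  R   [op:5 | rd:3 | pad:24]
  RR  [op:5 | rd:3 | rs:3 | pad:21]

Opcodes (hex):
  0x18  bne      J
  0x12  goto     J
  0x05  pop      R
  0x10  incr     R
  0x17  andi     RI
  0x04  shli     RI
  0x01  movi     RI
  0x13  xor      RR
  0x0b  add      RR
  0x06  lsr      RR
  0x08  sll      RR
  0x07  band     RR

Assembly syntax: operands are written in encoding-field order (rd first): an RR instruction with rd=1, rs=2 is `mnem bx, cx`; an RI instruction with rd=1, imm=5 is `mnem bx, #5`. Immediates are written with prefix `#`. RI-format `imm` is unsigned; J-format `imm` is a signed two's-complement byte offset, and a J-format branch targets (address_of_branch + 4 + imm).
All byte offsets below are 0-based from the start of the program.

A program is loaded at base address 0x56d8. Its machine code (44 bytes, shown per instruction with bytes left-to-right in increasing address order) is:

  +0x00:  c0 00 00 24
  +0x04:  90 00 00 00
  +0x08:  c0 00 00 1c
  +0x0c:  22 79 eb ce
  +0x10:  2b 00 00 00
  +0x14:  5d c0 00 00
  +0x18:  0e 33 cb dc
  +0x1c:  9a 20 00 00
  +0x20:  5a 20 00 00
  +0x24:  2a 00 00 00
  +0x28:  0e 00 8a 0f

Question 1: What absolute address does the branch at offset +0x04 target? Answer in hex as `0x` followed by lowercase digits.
0x56e0

@+04  big-endian(90 00 00 00) = 0x90000000
  top 5b → 0x12 → goto [J]
  imm@[26:0]=0x0 ⇒ #0
  target = base 0x56d8 + off 0x04 + 4 + imm 0 = 0x56e0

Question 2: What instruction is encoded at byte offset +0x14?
add di, bp

off 0x14: read 5d c0 00 00 as big → 0x5dc00000
  top 5b → 0xb → add [RR]
  rd@[26:24]=0x5 ⇒ di
  rs@[23:21]=0x6 ⇒ bp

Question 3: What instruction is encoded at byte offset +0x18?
[18] 0e 33 cb dc → 0x0e33cbdc
  opcode bits[31:27]=0x1: movi/RI
  rd: (w>>24)&0x7=0x6 → bp
  imm: (w>>0)&0xffffff=0x33cbdc → #3394524

movi bp, #3394524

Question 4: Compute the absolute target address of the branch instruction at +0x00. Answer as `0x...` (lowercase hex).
0x5700

+0x00: c0 00 00 24 ⇒ word 0xc0000024 (big)
  top 5b → 0x18 → bne [J]
  imm: (w>>0)&0x7ffffff=0x24 → #36
  target = base 0x56d8 + off 0x00 + 4 + imm 36 = 0x5700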